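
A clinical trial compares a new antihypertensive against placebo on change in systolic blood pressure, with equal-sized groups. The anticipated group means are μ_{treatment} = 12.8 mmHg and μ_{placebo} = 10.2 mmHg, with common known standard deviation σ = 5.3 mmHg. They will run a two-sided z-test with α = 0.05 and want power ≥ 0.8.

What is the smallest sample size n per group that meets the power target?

n = 66 per group

Standardized effect: d = |μ_{treatment} − μ_{placebo}| / σ = |12.8 − 10.2| / 5.3 = 0.4906
Set Φ(δ − 1.960) = 0.8; then δ − 1.960 = Φ⁻¹(0.8) = 0.842, giving δ = 2.802.
(For δ > 0 the lower-tail rejection region contributes negligibly to power, so the one-term inversion is standard.)
δ = d·√(n/2) ⇒ n = 2(δ/d)² = 2 × (2.802 / 0.4906)² = 65.23.
Round up to the next whole unit.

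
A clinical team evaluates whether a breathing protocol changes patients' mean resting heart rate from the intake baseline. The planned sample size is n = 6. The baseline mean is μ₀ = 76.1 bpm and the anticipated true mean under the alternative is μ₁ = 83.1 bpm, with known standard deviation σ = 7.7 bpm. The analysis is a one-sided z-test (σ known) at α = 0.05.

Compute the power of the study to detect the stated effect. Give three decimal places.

Power ≈ 0.720

Standardized effect: d = |μ₁ − μ₀| / σ = |83.1 − 76.1| / 7.7 = 0.9091
Noncentrality parameter: δ = d·√n = 0.9091 × √6 = 2.2268
Critical value for a one-sided test at α = 0.05: z_α = 1.645.
Power = P(Z > 1.645 − δ) = Φ(0.582) = 0.7197.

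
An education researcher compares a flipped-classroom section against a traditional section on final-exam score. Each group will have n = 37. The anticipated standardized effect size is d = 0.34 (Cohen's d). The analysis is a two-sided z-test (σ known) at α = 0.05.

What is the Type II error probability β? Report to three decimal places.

β ≈ 0.690

Noncentrality parameter: δ = d·√(n/2) = 0.34 × √(37/2) = 1.4624
Critical value for a two-sided test at α = 0.05: z_{α/2} = 1.960.
Power = Φ(δ − 1.960) + Φ(−δ − 1.960) = Φ(-0.498) + Φ(-3.422) = 0.3094 + 0.0003 = 0.3097.
Type II error: β = 1 − power = 1 − 0.3097 = 0.6903.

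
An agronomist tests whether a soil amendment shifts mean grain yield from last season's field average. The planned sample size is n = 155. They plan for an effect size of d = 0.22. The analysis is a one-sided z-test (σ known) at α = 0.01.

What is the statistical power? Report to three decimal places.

Noncentrality parameter: δ = d·√n = 0.22 × √155 = 2.7390
Critical value for a one-sided test at α = 0.01: z_α = 2.326.
Power = P(Z > 2.326 − δ) = Φ(0.413) = 0.6601.

Power ≈ 0.660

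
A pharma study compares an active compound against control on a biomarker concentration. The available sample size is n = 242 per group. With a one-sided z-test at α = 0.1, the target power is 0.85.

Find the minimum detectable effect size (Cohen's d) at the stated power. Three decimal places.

d ≈ 0.211

Need Φ(δ − 1.282) = 0.85, so δ = 1.282 + 1.036 = 2.318.
δ = d·√(n/2) ⇒ d = δ/√(n/2) = 2.318/√(242/2) = 0.2107.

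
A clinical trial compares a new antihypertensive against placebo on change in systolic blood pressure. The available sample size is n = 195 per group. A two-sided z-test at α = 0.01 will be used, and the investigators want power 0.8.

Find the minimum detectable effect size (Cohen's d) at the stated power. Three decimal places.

d ≈ 0.346

Need Φ(δ − 2.576) = 0.8, so δ = 2.576 + 0.842 = 3.417.
(Lower-tail contribution to power is negligible for δ > 0.)
δ = d·√(n/2) ⇒ d = δ/√(n/2) = 3.417/√(195/2) = 0.3461.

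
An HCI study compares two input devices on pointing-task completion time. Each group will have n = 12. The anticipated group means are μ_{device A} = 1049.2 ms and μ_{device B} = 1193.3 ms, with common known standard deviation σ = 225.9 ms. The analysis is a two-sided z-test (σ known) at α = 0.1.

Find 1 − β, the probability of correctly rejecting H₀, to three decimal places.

Standardized effect: d = |μ_{device A} − μ_{device B}| / σ = |1049.2 − 1193.3| / 225.9 = 0.6379
Noncentrality parameter: δ = d·√(n/2) = 0.6379 × √(12/2) = 1.5625
Two-sided α = 0.1 → critical value z_{0.05} = 1.645.
Power = Φ(δ − 1.645) + Φ(−δ − 1.645) = Φ(-0.082) + Φ(-3.207) = 0.4672 + 0.0007 = 0.4679.

Power ≈ 0.468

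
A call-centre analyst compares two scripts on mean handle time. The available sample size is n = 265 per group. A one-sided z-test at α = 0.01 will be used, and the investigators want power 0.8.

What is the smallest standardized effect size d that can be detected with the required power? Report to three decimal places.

Need Φ(δ − 2.326) = 0.8, so δ = 2.326 + 0.842 = 3.168.
δ = d·√(n/2) ⇒ d = δ/√(n/2) = 3.168/√(265/2) = 0.2752.

d ≈ 0.275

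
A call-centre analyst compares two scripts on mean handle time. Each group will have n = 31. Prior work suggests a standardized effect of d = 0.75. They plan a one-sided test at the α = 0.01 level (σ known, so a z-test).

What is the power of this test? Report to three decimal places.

Noncentrality parameter: δ = d·√(n/2) = 0.75 × √(31/2) = 2.9528
Critical value for a one-sided test at α = 0.01: z_α = 2.326.
Power = P(Z > 2.326 − δ) = Φ(0.626) = 0.7345.

Power ≈ 0.734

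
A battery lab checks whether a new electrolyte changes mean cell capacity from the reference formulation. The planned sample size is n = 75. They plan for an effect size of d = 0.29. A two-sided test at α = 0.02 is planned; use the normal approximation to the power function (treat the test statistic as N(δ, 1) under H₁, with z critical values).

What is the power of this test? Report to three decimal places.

Noncentrality parameter: δ = d·√n = 0.29 × √75 = 2.5115
Two-sided α = 0.02 → critical value z_{0.01} = 2.326.
Power = Φ(δ − 2.326) + Φ(−δ − 2.326) = Φ(0.185) + Φ(-4.838) = 0.5734 + 0.0000 = 0.5734.

Power ≈ 0.573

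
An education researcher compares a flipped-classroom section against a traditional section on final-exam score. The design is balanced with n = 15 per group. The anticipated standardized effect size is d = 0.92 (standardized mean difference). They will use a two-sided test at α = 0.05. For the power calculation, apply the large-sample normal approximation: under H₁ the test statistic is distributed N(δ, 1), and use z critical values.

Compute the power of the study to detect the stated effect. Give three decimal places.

Noncentrality parameter: δ = d·√(n/2) = 0.92 × √(15/2) = 2.5195
Two-sided α = 0.05 → critical value z_{0.025} = 1.960.
Power = Φ(δ − 1.960) + Φ(−δ − 1.960) = Φ(0.560) + Φ(-4.479) = 0.7121 + 0.0000 = 0.7121.

Power ≈ 0.712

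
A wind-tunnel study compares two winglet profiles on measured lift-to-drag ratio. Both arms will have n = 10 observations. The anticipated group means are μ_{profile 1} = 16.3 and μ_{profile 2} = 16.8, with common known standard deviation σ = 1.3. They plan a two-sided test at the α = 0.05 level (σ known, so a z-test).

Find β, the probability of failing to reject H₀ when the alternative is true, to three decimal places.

Standardized effect: d = |μ_{profile 1} − μ_{profile 2}| / σ = |16.3 − 16.8| / 1.3 = 0.3846
Noncentrality parameter: δ = d·√(n/2) = 0.3846 × √(10/2) = 0.8600
Two-sided α = 0.05 → critical value z_{0.025} = 1.960.
Power = Φ(δ − 1.960) + Φ(−δ − 1.960) = Φ(-1.100) + Φ(-2.820) = 0.1357 + 0.0024 = 0.1381.
Type II error: β = 1 − power = 1 − 0.1381 = 0.8619.

β ≈ 0.862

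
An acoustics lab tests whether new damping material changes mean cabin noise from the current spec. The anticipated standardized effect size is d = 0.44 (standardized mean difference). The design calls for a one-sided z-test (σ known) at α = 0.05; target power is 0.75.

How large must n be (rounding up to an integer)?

Set Φ(δ − 1.645) = 0.75; then δ − 1.645 = Φ⁻¹(0.75) = 0.674, giving δ = 2.319.
δ = d·√n ⇒ n = (δ/d)² = (2.319 / 0.44)² = 27.79.
Rounding up, n = 28.

n = 28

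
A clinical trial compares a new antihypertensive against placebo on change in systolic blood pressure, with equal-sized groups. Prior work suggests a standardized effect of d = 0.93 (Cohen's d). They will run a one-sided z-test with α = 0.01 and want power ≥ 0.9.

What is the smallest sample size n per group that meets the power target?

Set Φ(δ − 2.326) = 0.9; then δ − 2.326 = Φ⁻¹(0.9) = 1.282, giving δ = 3.608.
δ = d·√(n/2) ⇒ n = 2(δ/d)² = 2 × (3.608 / 0.93)² = 30.10.
Rounding up, n = 31 per group.

n = 31 per group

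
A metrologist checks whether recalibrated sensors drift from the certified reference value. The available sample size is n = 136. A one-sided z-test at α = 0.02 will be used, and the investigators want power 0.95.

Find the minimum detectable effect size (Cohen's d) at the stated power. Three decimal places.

d ≈ 0.317

Required noncentrality: δ = z_{0.02} + z_{0.05} = 2.054 + 1.645 = 3.699.
δ = d·√n ⇒ d = δ/√n = 3.699/√136 = 0.3172.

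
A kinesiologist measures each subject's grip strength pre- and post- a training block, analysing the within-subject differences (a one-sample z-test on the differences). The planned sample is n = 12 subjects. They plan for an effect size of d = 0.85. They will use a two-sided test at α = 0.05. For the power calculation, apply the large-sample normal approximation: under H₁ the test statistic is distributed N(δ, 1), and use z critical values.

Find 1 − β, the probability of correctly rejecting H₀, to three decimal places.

Power ≈ 0.838

Noncentrality parameter: δ = d·√n = 0.85 × √12 = 2.9445
Critical value for a two-sided test at α = 0.05: z_{α/2} = 1.960.
Power = Φ(δ − 1.960) + Φ(−δ − 1.960) = Φ(0.985) + Φ(-4.904) = 0.8376 + 0.0000 = 0.8376.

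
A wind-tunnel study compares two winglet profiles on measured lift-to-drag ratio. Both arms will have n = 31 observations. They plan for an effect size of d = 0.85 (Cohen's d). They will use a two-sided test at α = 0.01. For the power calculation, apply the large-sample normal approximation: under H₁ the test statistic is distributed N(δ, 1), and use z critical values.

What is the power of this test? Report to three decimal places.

Noncentrality parameter: δ = d·√(n/2) = 0.85 × √(31/2) = 3.3465
Two-sided α = 0.01 → critical value z_{0.005} = 2.576.
Power = Φ(δ − 2.576) + Φ(−δ − 2.576) = Φ(0.771) + Φ(-5.922) = 0.7795 + 0.0000 = 0.7795.

Power ≈ 0.780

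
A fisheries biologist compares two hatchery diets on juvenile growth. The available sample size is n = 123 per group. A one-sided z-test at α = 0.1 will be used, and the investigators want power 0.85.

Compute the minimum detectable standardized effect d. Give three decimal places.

d ≈ 0.296

Required noncentrality: δ = z_{0.1} + z_{0.15} = 1.282 + 1.036 = 2.318.
δ = d·√(n/2) ⇒ d = δ/√(n/2) = 2.318/√(123/2) = 0.2956.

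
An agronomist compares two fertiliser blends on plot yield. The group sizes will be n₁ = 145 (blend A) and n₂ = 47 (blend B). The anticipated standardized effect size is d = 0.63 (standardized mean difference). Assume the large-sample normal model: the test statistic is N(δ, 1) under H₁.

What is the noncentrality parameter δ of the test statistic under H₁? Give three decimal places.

The noncentrality parameter scales effect size by the design's sample-size factor: δ = d / √(1/n₁ + 1/n₂) = 0.63 / √(1/145 + 1/47) = 3.7534

δ ≈ 3.753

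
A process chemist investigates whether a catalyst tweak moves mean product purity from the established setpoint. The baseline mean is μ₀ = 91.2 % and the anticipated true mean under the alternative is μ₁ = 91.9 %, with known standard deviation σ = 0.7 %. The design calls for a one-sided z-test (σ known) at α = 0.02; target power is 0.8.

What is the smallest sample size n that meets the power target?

n = 9

Standardized effect: d = |μ₁ − μ₀| / σ = |91.9 − 91.2| / 0.7 = 1.0000
For power 0.8 need Φ(δ − z_{0.02}) = 0.8, so δ = z_{0.02} + z_{0.20} = 2.054 + 0.842 = 2.895.
δ = d·√n ⇒ n = (δ/d)² = (2.895 / 1.0000)² = 8.38.
Round up to the next whole unit.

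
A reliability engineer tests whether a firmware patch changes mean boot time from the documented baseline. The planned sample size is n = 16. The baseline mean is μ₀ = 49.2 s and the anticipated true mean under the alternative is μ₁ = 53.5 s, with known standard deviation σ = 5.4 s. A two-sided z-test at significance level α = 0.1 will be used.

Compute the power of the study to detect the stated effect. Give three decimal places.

Power ≈ 0.938

Standardized effect: d = |μ₁ − μ₀| / σ = |53.5 − 49.2| / 5.4 = 0.7963
Noncentrality parameter: δ = d·√n = 0.7963 × √16 = 3.1852
Critical value for a two-sided test at α = 0.1: z_{α/2} = 1.645.
Power = Φ(δ − 1.645) + Φ(−δ − 1.645) = Φ(1.540) + Φ(-4.830) = 0.9383 + 0.0000 = 0.9383.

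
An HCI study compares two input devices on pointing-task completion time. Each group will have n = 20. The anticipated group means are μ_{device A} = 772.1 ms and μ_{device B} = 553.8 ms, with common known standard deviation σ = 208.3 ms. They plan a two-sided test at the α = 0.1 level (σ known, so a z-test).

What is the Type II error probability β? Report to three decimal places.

Standardized effect: d = |μ_{device A} − μ_{device B}| / σ = |772.1 − 553.8| / 208.3 = 1.0480
Noncentrality parameter: δ = d·√(n/2) = 1.0480 × √(20/2) = 3.3141
Critical value for a two-sided test at α = 0.1: z_{α/2} = 1.645.
Power = Φ(δ − 1.645) + Φ(−δ − 1.645) = Φ(1.669) + Φ(-4.959) = 0.9525 + 0.0000 = 0.9525.
Type II error: β = 1 − power = 1 − 0.9525 = 0.0475.

β ≈ 0.048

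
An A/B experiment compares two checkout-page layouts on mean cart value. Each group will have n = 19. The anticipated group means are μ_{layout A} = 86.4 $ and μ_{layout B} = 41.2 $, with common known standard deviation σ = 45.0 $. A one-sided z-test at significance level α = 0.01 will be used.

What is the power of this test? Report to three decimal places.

Power ≈ 0.779

Standardized effect: d = |μ_{layout A} − μ_{layout B}| / σ = |86.4 − 41.2| / 45.0 = 1.0044
Noncentrality parameter: δ = d·√(n/2) = 1.0044 × √(19/2) = 3.0959
Critical value for a one-sided test at α = 0.01: z_α = 2.326.
Power = P(Z > 2.326 − δ) = Φ(0.770) = 0.7792.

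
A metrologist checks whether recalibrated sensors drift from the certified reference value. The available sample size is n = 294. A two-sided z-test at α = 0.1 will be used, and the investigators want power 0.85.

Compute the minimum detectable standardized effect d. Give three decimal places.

d ≈ 0.156

Required noncentrality: δ = z_{0.05} + z_{0.15} = 1.645 + 1.036 = 2.681.
(The second rejection-region term Φ(−δ − z_{α/2}) is negligible and dropped.)
δ = d·√n ⇒ d = δ/√n = 2.681/√294 = 0.1564.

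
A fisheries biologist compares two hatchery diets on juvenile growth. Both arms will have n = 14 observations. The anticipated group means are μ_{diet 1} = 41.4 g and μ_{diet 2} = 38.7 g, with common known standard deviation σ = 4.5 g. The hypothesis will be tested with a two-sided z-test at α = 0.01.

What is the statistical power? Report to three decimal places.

Power ≈ 0.161

Standardized effect: d = |μ_{diet 1} − μ_{diet 2}| / σ = |41.4 − 38.7| / 4.5 = 0.6000
Noncentrality parameter: δ = d·√(n/2) = 0.6000 × √(14/2) = 1.5875
Critical value for a two-sided test at α = 0.01: z_{α/2} = 2.576.
Power = Φ(δ − 2.576) + Φ(−δ − 2.576) = Φ(-0.988) + Φ(-4.163) = 0.1615 + 0.0000 = 0.1615.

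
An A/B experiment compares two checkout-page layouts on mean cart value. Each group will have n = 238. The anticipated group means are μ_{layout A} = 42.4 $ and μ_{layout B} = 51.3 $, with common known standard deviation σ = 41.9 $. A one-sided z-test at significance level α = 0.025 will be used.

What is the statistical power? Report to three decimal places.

Standardized effect: d = |μ_{layout A} − μ_{layout B}| / σ = |42.4 − 51.3| / 41.9 = 0.2124
Noncentrality parameter: δ = d·√(n/2) = 0.2124 × √(238/2) = 2.3171
One-sided α = 0.025 → critical value z_{0.025} = 1.960.
Power = P(Z > 1.960 − δ) = Φ(0.357) = 0.6395.

Power ≈ 0.640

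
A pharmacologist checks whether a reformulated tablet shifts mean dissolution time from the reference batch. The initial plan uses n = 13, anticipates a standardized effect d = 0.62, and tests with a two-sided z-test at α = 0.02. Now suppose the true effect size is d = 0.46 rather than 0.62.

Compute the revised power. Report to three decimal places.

With d = 0.46: δ = d·√n = 0.46 × √13 = 1.6586. Critical value z_{0.01} = 2.326.
Revised power = Φ(δ − 2.326) + Φ(−δ − 2.326) = Φ(-0.668) + Φ(-3.985) = 0.2521 + 0.0000 = 0.2522.

Power ≈ 0.252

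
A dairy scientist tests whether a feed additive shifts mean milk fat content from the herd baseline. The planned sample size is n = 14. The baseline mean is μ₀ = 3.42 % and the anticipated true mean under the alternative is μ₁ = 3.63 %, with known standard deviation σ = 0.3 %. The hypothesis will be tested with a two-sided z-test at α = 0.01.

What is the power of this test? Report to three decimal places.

Power ≈ 0.517

Standardized effect: d = |μ₁ − μ₀| / σ = |3.63 − 3.42| / 0.3 = 0.7000
Noncentrality parameter: δ = d·√n = 0.7000 × √14 = 2.6192
Two-sided α = 0.01 → critical value z_{0.005} = 2.576.
Power = Φ(δ − 2.576) + Φ(−δ − 2.576) = Φ(0.043) + Φ(-5.195) = 0.5173 + 0.0000 = 0.5173.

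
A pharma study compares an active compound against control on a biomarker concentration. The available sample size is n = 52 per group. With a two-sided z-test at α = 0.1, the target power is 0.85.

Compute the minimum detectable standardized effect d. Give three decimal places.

d ≈ 0.526

Need Φ(δ − 1.645) = 0.85, so δ = 1.645 + 1.036 = 2.681.
(The second rejection-region term Φ(−δ − z_{α/2}) is negligible and dropped.)
δ = d·√(n/2) ⇒ d = δ/√(n/2) = 2.681/√(52/2) = 0.5258.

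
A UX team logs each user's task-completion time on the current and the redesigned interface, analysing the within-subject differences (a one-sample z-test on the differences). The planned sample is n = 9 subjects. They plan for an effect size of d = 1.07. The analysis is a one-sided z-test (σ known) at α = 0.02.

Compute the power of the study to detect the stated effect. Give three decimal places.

Noncentrality parameter: δ = d·√n = 1.07 × √9 = 3.2100
One-sided α = 0.02 → critical value z_{0.02} = 2.054.
Power = P(Z > 2.054 − δ) = Φ(1.156) = 0.8762.

Power ≈ 0.876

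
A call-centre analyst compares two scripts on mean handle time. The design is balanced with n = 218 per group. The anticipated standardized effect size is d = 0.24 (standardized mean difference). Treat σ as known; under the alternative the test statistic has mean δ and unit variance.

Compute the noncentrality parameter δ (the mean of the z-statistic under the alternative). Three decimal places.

The noncentrality parameter scales effect size by the design's sample-size factor: δ = d·√(n/2) = 0.24 × √(218/2) = 2.5057

δ ≈ 2.506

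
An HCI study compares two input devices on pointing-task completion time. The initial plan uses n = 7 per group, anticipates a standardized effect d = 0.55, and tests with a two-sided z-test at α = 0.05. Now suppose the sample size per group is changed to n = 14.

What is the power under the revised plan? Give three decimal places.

With n = 14 per group: δ = d·√(n/2) = 0.55 × √(14/2) = 1.4552. Critical value z_{0.025} = 1.960.
Revised power = Φ(δ − 1.960) + Φ(−δ − 1.960) = Φ(-0.505) + Φ(-3.415) = 0.3068 + 0.0003 = 0.3072.

Power ≈ 0.307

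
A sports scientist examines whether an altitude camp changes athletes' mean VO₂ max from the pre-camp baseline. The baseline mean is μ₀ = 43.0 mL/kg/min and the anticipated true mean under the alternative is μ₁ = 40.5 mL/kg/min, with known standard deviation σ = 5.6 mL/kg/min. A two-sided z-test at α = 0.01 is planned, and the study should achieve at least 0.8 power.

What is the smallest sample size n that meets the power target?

n = 59

Standardized effect: d = |μ₁ − μ₀| / σ = |40.5 − 43.0| / 5.6 = 0.4464
For power 0.8 need Φ(δ − z_{0.005}) = 0.8, so δ = z_{0.005} + z_{0.20} = 2.576 + 0.842 = 3.417.
(Ignoring the negligible lower-tail rejection probability gives the usual closed-form inversion.)
δ = d·√n ⇒ n = (δ/d)² = (3.417 / 0.4464)² = 58.60.
Round up to the next whole unit.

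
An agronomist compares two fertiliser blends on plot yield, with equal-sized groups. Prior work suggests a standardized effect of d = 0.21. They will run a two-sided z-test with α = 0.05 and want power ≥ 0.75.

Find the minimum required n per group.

Set Φ(δ − 1.960) = 0.75; then δ − 1.960 = Φ⁻¹(0.75) = 0.674, giving δ = 2.634.
(The Φ(−δ − z_{α/2}) term is vanishingly small for δ > 0 and is dropped in the standard sample-size formula.)
δ = d·√(n/2) ⇒ n = 2(δ/d)² = 2 × (2.634 / 0.21)² = 314.75.
Rounding up, n = 315 per group.

n = 315 per group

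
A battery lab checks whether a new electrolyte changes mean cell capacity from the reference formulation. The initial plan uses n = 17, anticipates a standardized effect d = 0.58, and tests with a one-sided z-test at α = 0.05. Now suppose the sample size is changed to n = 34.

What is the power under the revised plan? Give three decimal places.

Power ≈ 0.959

With n = 34: δ = d·√n = 0.58 × √34 = 3.3820. Critical value z_{0.05} = 1.645.
Revised power = P(Z > 1.645 − δ) = Φ(1.737) = 0.9588.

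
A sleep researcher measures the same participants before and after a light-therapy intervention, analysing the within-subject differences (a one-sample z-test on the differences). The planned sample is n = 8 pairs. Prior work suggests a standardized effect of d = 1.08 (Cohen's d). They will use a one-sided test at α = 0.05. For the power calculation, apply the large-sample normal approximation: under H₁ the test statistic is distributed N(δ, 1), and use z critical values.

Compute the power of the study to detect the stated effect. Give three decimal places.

Noncentrality parameter: δ = d·√n = 1.08 × √8 = 3.0547
Critical value for a one-sided test at α = 0.05: z_α = 1.645.
Power = P(Z > 1.645 − δ) = Φ(1.410) = 0.9207.

Power ≈ 0.921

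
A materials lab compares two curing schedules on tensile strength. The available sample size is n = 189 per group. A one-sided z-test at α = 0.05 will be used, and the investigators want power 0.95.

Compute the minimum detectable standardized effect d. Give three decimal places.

Need Φ(δ − 1.645) = 0.95, so δ = 1.645 + 1.645 = 3.290.
δ = d·√(n/2) ⇒ d = δ/√(n/2) = 3.290/√(189/2) = 0.3384.

d ≈ 0.338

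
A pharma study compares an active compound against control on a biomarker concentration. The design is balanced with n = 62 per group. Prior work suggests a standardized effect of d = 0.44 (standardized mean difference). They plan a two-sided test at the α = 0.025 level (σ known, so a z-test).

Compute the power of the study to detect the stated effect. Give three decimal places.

Power ≈ 0.583

Noncentrality parameter: δ = d·√(n/2) = 0.44 × √(62/2) = 2.4498
Two-sided α = 0.025 → critical value z_{0.0125} = 2.241.
Power = Φ(δ − 2.241) + Φ(−δ − 2.241) = Φ(0.208) + Φ(-4.691) = 0.5825 + 0.0000 = 0.5825.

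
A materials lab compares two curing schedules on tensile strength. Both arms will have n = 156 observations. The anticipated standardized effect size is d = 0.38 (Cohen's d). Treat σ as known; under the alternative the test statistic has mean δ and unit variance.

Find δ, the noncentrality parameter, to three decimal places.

The noncentrality parameter scales effect size by the design's sample-size factor: δ = d·√(n/2) = 0.38 × √(156/2) = 3.3561

δ ≈ 3.356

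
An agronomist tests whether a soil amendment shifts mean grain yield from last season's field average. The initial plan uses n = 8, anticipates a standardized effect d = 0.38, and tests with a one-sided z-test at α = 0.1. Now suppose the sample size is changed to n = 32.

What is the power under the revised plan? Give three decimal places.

With n = 32: δ = d·√n = 0.38 × √32 = 2.1496. Critical value z_{0.1} = 1.282.
Revised power = P(Z > 1.282 − δ) = Φ(0.868) = 0.8073.

Power ≈ 0.807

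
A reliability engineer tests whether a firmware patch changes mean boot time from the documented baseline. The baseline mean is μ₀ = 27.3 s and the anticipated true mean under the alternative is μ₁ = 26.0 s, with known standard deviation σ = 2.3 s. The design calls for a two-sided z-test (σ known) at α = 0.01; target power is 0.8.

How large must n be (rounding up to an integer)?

Standardized effect: d = |μ₁ − μ₀| / σ = |26.0 − 27.3| / 2.3 = 0.5652
Set Φ(δ − 2.576) = 0.8; then δ − 2.576 = Φ⁻¹(0.8) = 0.842, giving δ = 3.417.
(Ignoring the negligible lower-tail rejection probability gives the usual closed-form inversion.)
δ = d·√n ⇒ n = (δ/d)² = (3.417 / 0.5652)² = 36.56.
Rounding up, n = 37.

n = 37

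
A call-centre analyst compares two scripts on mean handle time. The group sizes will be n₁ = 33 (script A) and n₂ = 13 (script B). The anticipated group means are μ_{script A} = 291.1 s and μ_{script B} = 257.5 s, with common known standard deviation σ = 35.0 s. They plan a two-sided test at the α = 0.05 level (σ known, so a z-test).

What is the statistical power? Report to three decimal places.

Power ≈ 0.834

Standardized effect: d = |μ_{script A} − μ_{script B}| / σ = |291.1 − 257.5| / 35.0 = 0.9600
Noncentrality parameter: δ = d / √(1/n₁ + 1/n₂) = 0.9600 / √(1/33 + 1/13) = 2.9317
Two-sided α = 0.05 → critical value z_{0.025} = 1.960.
Power = Φ(δ − 1.960) + Φ(−δ − 1.960) = Φ(0.972) + Φ(-4.892) = 0.8344 + 0.0000 = 0.8344.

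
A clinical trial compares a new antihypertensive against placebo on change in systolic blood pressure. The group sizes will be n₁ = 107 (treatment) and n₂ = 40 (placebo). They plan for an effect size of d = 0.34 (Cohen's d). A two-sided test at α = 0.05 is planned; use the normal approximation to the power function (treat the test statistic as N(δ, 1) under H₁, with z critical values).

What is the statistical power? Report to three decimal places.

Noncentrality parameter: δ = d / √(1/n₁ + 1/n₂) = 0.34 / √(1/107 + 1/40) = 1.8346
Two-sided α = 0.05 → critical value z_{0.025} = 1.960.
Power = Φ(δ − 1.960) + Φ(−δ − 1.960) = Φ(-0.125) + Φ(-3.795) = 0.4501 + 0.0001 = 0.4502.

Power ≈ 0.450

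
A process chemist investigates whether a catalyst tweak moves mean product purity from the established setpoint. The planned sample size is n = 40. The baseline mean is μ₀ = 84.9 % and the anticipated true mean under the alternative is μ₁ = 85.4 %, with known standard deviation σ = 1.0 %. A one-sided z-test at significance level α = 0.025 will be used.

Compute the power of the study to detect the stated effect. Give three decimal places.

Power ≈ 0.885

Standardized effect: d = |μ₁ − μ₀| / σ = |85.4 − 84.9| / 1.0 = 0.5000
Noncentrality parameter: λ = d·√n = 0.5000 × √40 = 3.1623
One-sided α = 0.025 → critical value z_{0.025} = 1.960.
Power = Φ(λ − 1.960) = Φ(1.202) = 0.8854.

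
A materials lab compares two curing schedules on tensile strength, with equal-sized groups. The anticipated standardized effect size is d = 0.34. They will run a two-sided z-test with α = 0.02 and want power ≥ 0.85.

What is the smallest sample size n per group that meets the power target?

n = 196 per group

For power 0.85 need Φ(δ − z_{0.01}) = 0.85, so δ = z_{0.01} + z_{0.15} = 2.326 + 1.036 = 3.363.
(Ignoring the negligible lower-tail rejection probability gives the usual closed-form inversion.)
δ = d·√(n/2) ⇒ n = 2(δ/d)² = 2 × (3.363 / 0.34)² = 195.65.
Rounding up, n = 196 per group.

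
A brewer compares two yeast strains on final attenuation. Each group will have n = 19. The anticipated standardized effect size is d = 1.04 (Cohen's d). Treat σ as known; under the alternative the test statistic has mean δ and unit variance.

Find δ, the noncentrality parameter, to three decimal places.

δ ≈ 3.205

The noncentrality parameter scales effect size by the design's sample-size factor: δ = d·√(n/2) = 1.04 × √(19/2) = 3.2055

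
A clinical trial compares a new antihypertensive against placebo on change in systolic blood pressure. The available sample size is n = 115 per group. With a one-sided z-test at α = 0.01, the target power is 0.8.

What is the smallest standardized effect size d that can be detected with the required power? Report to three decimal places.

d ≈ 0.418

Need Φ(δ − 2.326) = 0.8, so δ = 2.326 + 0.842 = 3.168.
δ = d·√(n/2) ⇒ d = δ/√(n/2) = 3.168/√(115/2) = 0.4178.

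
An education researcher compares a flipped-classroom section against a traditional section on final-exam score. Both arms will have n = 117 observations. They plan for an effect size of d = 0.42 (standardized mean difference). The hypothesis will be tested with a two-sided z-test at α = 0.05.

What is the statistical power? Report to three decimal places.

Noncentrality parameter: δ = d·√(n/2) = 0.42 × √(117/2) = 3.2124
Two-sided α = 0.05 → critical value z_{0.025} = 1.960.
Power = Φ(δ − 1.960) + Φ(−δ − 1.960) = Φ(1.252) + Φ(-5.172) = 0.8948 + 0.0000 = 0.8948.

Power ≈ 0.895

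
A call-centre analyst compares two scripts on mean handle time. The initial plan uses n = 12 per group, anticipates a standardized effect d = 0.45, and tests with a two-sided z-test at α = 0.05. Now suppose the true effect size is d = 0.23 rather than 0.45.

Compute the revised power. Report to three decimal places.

Power ≈ 0.087

With d = 0.23: δ = d·√(n/2) = 0.23 × √(12/2) = 0.5634. Critical value z_{0.025} = 1.960.
Revised power = Φ(δ − 1.960) + Φ(−δ − 1.960) = Φ(-1.397) + Φ(-2.523) = 0.0813 + 0.0058 = 0.0871.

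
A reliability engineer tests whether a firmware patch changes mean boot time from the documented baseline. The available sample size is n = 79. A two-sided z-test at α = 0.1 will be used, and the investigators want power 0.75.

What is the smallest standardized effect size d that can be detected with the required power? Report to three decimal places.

Required noncentrality: δ = z_{0.05} + z_{0.25} = 1.645 + 0.674 = 2.319.
(Lower-tail contribution to power is negligible for δ > 0.)
δ = d·√n ⇒ d = δ/√n = 2.319/√79 = 0.2609.

d ≈ 0.261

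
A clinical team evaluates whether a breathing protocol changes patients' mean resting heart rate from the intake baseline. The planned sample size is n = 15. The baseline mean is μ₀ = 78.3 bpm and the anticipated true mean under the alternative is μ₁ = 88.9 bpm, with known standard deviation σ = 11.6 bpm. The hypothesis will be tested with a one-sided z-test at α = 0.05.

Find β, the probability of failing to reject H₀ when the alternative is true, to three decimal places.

Standardized effect: d = |μ₁ − μ₀| / σ = |88.9 − 78.3| / 11.6 = 0.9138
Noncentrality parameter: δ = d·√n = 0.9138 × √15 = 3.5391
One-sided α = 0.05 → critical value z_{0.05} = 1.645.
Power = Φ(δ − 1.645) = Φ(1.894) = 0.9709.
Type II error: β = 1 − power = 1 − 0.9709 = 0.0291.

β ≈ 0.029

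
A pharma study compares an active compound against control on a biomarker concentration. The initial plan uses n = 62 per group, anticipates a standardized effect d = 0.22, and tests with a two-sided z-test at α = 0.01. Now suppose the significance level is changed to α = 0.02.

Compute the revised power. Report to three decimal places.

Power ≈ 0.136

δ = d·√(n/2) = 0.22 × √(62/2) = 1.2249 (unchanged). New critical value: z_{0.01} = 2.326.
Revised power = Φ(δ − 2.326) + Φ(−δ − 2.326) = Φ(-1.101) + Φ(-3.551) = 0.1354 + 0.0002 = 0.1355.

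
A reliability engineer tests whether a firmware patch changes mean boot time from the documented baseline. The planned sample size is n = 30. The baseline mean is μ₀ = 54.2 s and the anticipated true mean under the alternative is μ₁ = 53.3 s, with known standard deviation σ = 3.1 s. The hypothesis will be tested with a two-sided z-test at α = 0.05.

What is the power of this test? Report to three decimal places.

Power ≈ 0.356

Standardized effect: d = |μ₁ − μ₀| / σ = |53.3 − 54.2| / 3.1 = 0.2903
Noncentrality parameter: δ = d·√n = 0.2903 × √30 = 1.5902
Critical value for a two-sided test at α = 0.05: z_{α/2} = 1.960.
Power = Φ(δ − 1.960) + Φ(−δ − 1.960) = Φ(-0.370) + Φ(-3.550) = 0.3558 + 0.0002 = 0.3560.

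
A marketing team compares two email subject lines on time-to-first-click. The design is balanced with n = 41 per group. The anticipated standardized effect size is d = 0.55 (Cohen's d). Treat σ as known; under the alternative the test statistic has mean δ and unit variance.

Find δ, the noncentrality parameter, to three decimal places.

The noncentrality parameter scales effect size by the design's sample-size factor: δ = d·√(n/2) = 0.55 × √(41/2) = 2.4902

δ ≈ 2.490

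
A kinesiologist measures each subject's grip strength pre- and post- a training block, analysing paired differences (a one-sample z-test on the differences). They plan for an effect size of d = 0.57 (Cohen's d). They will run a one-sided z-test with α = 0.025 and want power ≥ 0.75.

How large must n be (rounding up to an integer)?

n = 22

Set Φ(δ − 1.960) = 0.75; then δ − 1.960 = Φ⁻¹(0.75) = 0.674, giving δ = 2.634.
δ = d·√n ⇒ n = (δ/d)² = (2.634 / 0.57)² = 21.36.
Rounding up, n = 22.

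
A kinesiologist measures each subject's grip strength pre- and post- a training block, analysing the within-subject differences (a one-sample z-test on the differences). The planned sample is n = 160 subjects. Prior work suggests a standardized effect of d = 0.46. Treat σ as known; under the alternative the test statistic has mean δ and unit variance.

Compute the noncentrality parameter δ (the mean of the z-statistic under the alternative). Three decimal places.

δ = d·√n = 0.46 × √160 = 5.8186

δ ≈ 5.819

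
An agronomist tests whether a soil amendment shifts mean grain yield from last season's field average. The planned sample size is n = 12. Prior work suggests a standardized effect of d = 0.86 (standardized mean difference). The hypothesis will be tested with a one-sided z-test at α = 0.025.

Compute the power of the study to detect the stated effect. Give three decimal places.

Power ≈ 0.846

Noncentrality parameter: δ = d·√n = 0.86 × √12 = 2.9791
Critical value for a one-sided test at α = 0.025: z_α = 1.960.
Power = P(Z > 1.960 − δ) = Φ(1.019) = 0.8459.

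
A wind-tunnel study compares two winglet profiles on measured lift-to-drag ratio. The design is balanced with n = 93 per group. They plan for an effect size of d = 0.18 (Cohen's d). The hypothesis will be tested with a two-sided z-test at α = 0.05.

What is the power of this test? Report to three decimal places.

Power ≈ 0.233

Noncentrality parameter: δ = d·√(n/2) = 0.18 × √(93/2) = 1.2274
Critical value for a two-sided test at α = 0.05: z_{α/2} = 1.960.
Power = Φ(δ − 1.960) + Φ(−δ − 1.960) = Φ(-0.733) + Φ(-3.187) = 0.2319 + 0.0007 = 0.2326.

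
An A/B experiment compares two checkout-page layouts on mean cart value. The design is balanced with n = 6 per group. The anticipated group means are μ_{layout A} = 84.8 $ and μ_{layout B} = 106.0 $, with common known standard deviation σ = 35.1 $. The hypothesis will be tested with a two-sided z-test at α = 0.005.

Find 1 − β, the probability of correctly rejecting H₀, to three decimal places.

Power ≈ 0.039

Standardized effect: d = |μ_{layout A} − μ_{layout B}| / σ = |84.8 − 106.0| / 35.1 = 0.6040
Noncentrality parameter: λ = d·√(n/2) = 0.6040 × √(6/2) = 1.0461
Two-sided α = 0.005 → critical value z_{0.0025} = 2.807.
Power = Φ(λ − 2.807) + Φ(−λ − 2.807) = Φ(-1.761) + Φ(-3.853) = 0.0391 + 0.0001 = 0.0392.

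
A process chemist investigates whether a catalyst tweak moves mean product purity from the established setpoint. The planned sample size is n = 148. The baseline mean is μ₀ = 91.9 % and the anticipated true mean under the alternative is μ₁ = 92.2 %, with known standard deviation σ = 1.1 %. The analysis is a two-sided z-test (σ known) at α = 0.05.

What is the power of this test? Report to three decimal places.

Standardized effect: d = |μ₁ − μ₀| / σ = |92.2 − 91.9| / 1.1 = 0.2727
Noncentrality parameter: δ = d·√n = 0.2727 × √148 = 3.3179
Two-sided α = 0.05 → critical value z_{0.025} = 1.960.
Power = Φ(δ − 1.960) + Φ(−δ − 1.960) = Φ(1.358) + Φ(-5.278) = 0.9128 + 0.0000 = 0.9128.

Power ≈ 0.913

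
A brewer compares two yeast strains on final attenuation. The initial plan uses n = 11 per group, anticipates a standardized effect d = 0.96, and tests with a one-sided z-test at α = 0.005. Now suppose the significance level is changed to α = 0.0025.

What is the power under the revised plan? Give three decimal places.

Power ≈ 0.289

δ = d·√(n/2) = 0.96 × √(11/2) = 2.2514 (unchanged). New critical value: z_{0.0025} = 2.807.
Revised power = P(Z > 2.807 − δ) = Φ(-0.556) = 0.2892.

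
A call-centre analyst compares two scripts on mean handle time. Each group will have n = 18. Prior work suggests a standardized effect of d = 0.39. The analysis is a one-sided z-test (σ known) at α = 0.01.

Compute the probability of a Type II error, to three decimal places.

Noncentrality parameter: δ = d·√(n/2) = 0.39 × √(18/2) = 1.1700
Critical value for a one-sided test at α = 0.01: z_α = 2.326.
Power = P(Z > 2.326 − δ) = Φ(-1.156) = 0.1238.
Type II error: β = 1 − power = 1 − 0.1238 = 0.8762.

β ≈ 0.876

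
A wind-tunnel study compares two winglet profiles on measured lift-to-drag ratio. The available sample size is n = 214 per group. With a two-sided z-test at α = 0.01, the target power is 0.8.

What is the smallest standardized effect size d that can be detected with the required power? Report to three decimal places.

d ≈ 0.330

Need Φ(δ − 2.576) = 0.8, so δ = 2.576 + 0.842 = 3.417.
(Lower-tail contribution to power is negligible for δ > 0.)
δ = d·√(n/2) ⇒ d = δ/√(n/2) = 3.417/√(214/2) = 0.3304.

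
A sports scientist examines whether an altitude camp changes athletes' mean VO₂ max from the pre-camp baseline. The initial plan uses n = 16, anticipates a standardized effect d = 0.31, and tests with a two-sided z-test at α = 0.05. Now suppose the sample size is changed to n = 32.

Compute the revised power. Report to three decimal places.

Power ≈ 0.418

With n = 32: δ = d·√n = 0.31 × √32 = 1.7536. Critical value z_{0.025} = 1.960.
Revised power = Φ(δ − 1.960) + Φ(−δ − 1.960) = Φ(-0.206) + Φ(-3.714) = 0.4183 + 0.0001 = 0.4184.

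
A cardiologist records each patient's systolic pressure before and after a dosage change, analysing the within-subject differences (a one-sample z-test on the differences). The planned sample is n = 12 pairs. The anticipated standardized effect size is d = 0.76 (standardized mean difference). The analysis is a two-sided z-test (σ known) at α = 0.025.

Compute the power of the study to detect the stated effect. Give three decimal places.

Noncentrality parameter: δ = d·√n = 0.76 × √12 = 2.6327
Two-sided α = 0.025 → critical value z_{0.0125} = 2.241.
Power = Φ(δ − 2.241) + Φ(−δ − 2.241) = Φ(0.391) + Φ(-4.874) = 0.6522 + 0.0000 = 0.6522.

Power ≈ 0.652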